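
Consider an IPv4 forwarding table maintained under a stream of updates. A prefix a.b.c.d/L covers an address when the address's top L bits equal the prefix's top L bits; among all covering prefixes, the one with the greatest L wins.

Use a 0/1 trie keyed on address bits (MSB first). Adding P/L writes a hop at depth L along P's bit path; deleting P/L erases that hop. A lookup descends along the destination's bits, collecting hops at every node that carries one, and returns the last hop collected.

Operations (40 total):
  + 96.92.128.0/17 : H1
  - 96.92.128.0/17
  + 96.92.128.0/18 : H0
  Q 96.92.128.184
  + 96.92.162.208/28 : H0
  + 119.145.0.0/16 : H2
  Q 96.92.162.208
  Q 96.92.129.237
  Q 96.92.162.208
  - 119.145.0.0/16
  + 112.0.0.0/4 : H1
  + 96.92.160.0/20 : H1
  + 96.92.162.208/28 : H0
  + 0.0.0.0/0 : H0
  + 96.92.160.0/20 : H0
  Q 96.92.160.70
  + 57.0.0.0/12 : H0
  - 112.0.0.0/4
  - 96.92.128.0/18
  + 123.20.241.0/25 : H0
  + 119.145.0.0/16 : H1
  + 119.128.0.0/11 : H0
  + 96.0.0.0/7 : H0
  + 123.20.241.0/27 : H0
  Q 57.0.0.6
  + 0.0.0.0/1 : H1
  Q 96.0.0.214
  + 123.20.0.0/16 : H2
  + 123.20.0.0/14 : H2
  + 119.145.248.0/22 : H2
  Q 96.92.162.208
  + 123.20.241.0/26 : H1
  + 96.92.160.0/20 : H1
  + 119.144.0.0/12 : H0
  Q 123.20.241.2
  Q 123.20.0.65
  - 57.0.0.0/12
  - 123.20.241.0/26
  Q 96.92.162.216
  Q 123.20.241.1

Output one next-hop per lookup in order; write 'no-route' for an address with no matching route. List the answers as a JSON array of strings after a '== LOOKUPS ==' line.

Apply in order:
  + 96.92.128.0/17 (H1) depth=17
  del 96.92.128.0/17 (clear depth 17)
  + 96.92.128.0/18 (H0) depth=18
  Q 96.92.128.184: descend 011000000101110010 ; hops seen [H0] ; pick H0
  + 96.92.162.208/28 (H0) depth=28
  + 119.145.0.0/16 (H2) depth=16
  Q 96.92.162.208: descend 0110000001011100101000101101 ; hops seen [H0,H0] ; pick H0
  Q 96.92.129.237: descend 011000000101110010 ; hops seen [H0] ; pick H0
  Q 96.92.162.208: descend 0110000001011100101000101101 ; hops seen [H0,H0] ; pick H0
  del 119.145.0.0/16 (clear depth 16)
  + 112.0.0.0/4 (H1) depth=4
  + 96.92.160.0/20 (H1) depth=20
  + 96.92.162.208/28 (H0) depth=28
  + 0.0.0.0/0 (H0) depth=0
  + 96.92.160.0/20 (H0) depth=20
  Q 96.92.160.70: descend 0110000001011100101000 ; hops seen [H0,H0,H0] ; pick H0
  + 57.0.0.0/12 (H0) depth=12
  del 112.0.0.0/4 (clear depth 4)
  del 96.92.128.0/18 (clear depth 18)
  + 123.20.241.0/25 (H0) depth=25
  + 119.145.0.0/16 (H1) depth=16
  + 119.128.0.0/11 (H0) depth=11
  + 96.0.0.0/7 (H0) depth=7
  + 123.20.241.0/27 (H0) depth=27
  Q 57.0.0.6: descend 001110010000 ; hops seen [H0,H0] ; pick H0
  + 0.0.0.0/1 (H1) depth=1
  Q 96.0.0.214: descend 011000000 ; hops seen [H0,H1,H0] ; pick H0
  + 123.20.0.0/16 (H2) depth=16
  + 123.20.0.0/14 (H2) depth=14
  + 119.145.248.0/22 (H2) depth=22
  Q 96.92.162.208: descend 0110000001011100101000101101 ; hops seen [H0,H1,H0,H0,H0] ; pick H0
  + 123.20.241.0/26 (H1) depth=26
  + 96.92.160.0/20 (H1) depth=20
  + 119.144.0.0/12 (H0) depth=12
  Q 123.20.241.2: descend 011110110001010011110001000 ; hops seen [H0,H1,H2,H2,H0,H1,H0] ; pick H0
  Q 123.20.0.65: descend 0111101100010100 ; hops seen [H0,H1,H2,H2] ; pick H2
  del 57.0.0.0/12 (clear depth 12)
  del 123.20.241.0/26 (clear depth 26)
  Q 96.92.162.216: descend 0110000001011100101000101101 ; hops seen [H0,H1,H0,H1,H0] ; pick H0
  Q 123.20.241.1: descend 011110110001010011110001000 ; hops seen [H0,H1,H2,H2,H0,H0] ; pick H0

== LOOKUPS ==
["H0","H0","H0","H0","H0","H0","H0","H0","H0","H2","H0","H0"]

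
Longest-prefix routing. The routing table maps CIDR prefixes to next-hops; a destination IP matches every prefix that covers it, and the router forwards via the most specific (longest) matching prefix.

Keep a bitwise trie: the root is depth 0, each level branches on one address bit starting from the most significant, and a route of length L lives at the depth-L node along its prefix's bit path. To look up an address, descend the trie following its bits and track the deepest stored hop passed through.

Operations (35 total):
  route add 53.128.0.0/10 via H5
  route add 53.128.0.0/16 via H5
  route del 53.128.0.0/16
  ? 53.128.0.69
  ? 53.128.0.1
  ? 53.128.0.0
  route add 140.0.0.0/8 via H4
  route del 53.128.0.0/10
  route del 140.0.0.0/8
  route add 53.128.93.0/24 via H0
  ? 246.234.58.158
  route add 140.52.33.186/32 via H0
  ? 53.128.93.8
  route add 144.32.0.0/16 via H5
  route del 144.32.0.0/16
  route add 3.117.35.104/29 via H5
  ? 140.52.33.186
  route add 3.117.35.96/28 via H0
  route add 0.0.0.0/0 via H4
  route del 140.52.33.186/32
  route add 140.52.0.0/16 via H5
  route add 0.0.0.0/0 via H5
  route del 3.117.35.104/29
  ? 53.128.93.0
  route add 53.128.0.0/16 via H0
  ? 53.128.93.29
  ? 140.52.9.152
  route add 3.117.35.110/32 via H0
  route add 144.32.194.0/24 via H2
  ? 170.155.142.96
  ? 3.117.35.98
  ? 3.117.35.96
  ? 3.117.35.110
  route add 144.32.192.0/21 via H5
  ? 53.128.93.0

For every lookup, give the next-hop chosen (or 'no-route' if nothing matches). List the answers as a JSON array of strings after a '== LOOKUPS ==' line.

Process each operation:
  + 53.128.0.0/10 (H5) depth=10
  + 53.128.0.0/16 (H5) depth=16
  - 53.128.0.0/16 clear@16
  lookup 53.128.0.69: bits 0011010110000000 walk d0:-→d1:-→d2:-→d3:-→d4:-→d5:-→d6:-→d7:-→d8:-→d9:-→d10:H5→d11:-→d12:-→d13:-→d14:-→d15:-→d16:- -> H5
  lookup 53.128.0.1: bits 0011010110000000 walk d0:-→d1:-→d2:-→d3:-→d4:-→d5:-→d6:-→d7:-→d8:-→d9:-→d10:H5→d11:-→d12:-→d13:-→d14:-→d15:-→d16:- -> H5
  lookup 53.128.0.0: bits 0011010110000000 walk d0:-→d1:-→d2:-→d3:-→d4:-→d5:-→d6:-→d7:-→d8:-→d9:-→d10:H5→d11:-→d12:-→d13:-→d14:-→d15:-→d16:- -> H5
  + 140.0.0.0/8 (H4) depth=8
  - 53.128.0.0/10 clear@10
  - 140.0.0.0/8 clear@8
  + 53.128.93.0/24 (H0) depth=24
  lookup 246.234.58.158: bits 1 walk d0:-→d1:- -> no-route
  + 140.52.33.186/32 (H0) depth=32
  lookup 53.128.93.8: bits 001101011000000001011101 walk d0:-→d1:-→d2:-→d3:-→d4:-→d5:-→d6:-→d7:-→d8:-→d9:-→d10:-→d11:-→d12:-→d13:-→d14:-→d15:-→d16:-→d17:-→d18:-→d19:-→d20:-→d21:-→d22:-→d23:-→d24:H0 -> H0
  + 144.32.0.0/16 (H5) depth=16
  - 144.32.0.0/16 clear@16
  + 3.117.35.104/29 (H5) depth=29
  lookup 140.52.33.186: bits 10001100001101000010000110111010 walk d0:-→d1:-→d2:-→d3:-→d4:-→d5:-→d6:-→d7:-→d8:-→d9:-→d10:-→d11:-→d12:-→d13:-→d14:-→d15:-→d16:-→d17:-→d18:-→d19:-→d20:-→d21:-→d22:-→d23:-→d24:-→d25:-→d26:-→d27:-→d28:-→d29:-→d30:-→d31:-→d32:H0 -> H0
  + 3.117.35.96/28 (H0) depth=28
  + 0.0.0.0/0 (H4) depth=0
  - 140.52.33.186/32 clear@32
  + 140.52.0.0/16 (H5) depth=16
  + 0.0.0.0/0 (H5) depth=0
  - 3.117.35.104/29 clear@29
  lookup 53.128.93.0: bits 001101011000000001011101 walk d0:H5→d1:-→d2:-→d3:-→d4:-→d5:-→d6:-→d7:-→d8:-→d9:-→d10:-→d11:-→d12:-→d13:-→d14:-→d15:-→d16:-→d17:-→d18:-→d19:-→d20:-→d21:-→d22:-→d23:-→d24:H0 -> H0
  + 53.128.0.0/16 (H0) depth=16
  lookup 53.128.93.29: bits 001101011000000001011101 walk d0:H5→d1:-→d2:-→d3:-→d4:-→d5:-→d6:-→d7:-→d8:-→d9:-→d10:-→d11:-→d12:-→d13:-→d14:-→d15:-→d16:H0→d17:-→d18:-→d19:-→d20:-→d21:-→d22:-→d23:-→d24:H0 -> H0
  lookup 140.52.9.152: bits 100011000011010000 walk d0:H5→d1:-→d2:-→d3:-→d4:-→d5:-→d6:-→d7:-→d8:-→d9:-→d10:-→d11:-→d12:-→d13:-→d14:-→d15:-→d16:H5→d17:-→d18:- -> H5
  + 3.117.35.110/32 (H0) depth=32
  + 144.32.194.0/24 (H2) depth=24
  lookup 170.155.142.96: bits 10 walk d0:H5→d1:-→d2:- -> H5
  lookup 3.117.35.98: bits 0000001101110101001000110110 walk d0:H5→d1:-→d2:-→d3:-→d4:-→d5:-→d6:-→d7:-→d8:-→d9:-→d10:-→d11:-→d12:-→d13:-→d14:-→d15:-→d16:-→d17:-→d18:-→d19:-→d20:-→d21:-→d22:-→d23:-→d24:-→d25:-→d26:-→d27:-→d28:H0 -> H0
  lookup 3.117.35.96: bits 0000001101110101001000110110 walk d0:H5→d1:-→d2:-→d3:-→d4:-→d5:-→d6:-→d7:-→d8:-→d9:-→d10:-→d11:-→d12:-→d13:-→d14:-→d15:-→d16:-→d17:-→d18:-→d19:-→d20:-→d21:-→d22:-→d23:-→d24:-→d25:-→d26:-→d27:-→d28:H0 -> H0
  lookup 3.117.35.110: bits 00000011011101010010001101101110 walk d0:H5→d1:-→d2:-→d3:-→d4:-→d5:-→d6:-→d7:-→d8:-→d9:-→d10:-→d11:-→d12:-→d13:-→d14:-→d15:-→d16:-→d17:-→d18:-→d19:-→d20:-→d21:-→d22:-→d23:-→d24:-→d25:-→d26:-→d27:-→d28:H0→d29:-→d30:-→d31:-→d32:H0 -> H0
  + 144.32.192.0/21 (H5) depth=21
  lookup 53.128.93.0: bits 001101011000000001011101 walk d0:H5→d1:-→d2:-→d3:-→d4:-→d5:-→d6:-→d7:-→d8:-→d9:-→d10:-→d11:-→d12:-→d13:-→d14:-→d15:-→d16:H0→d17:-→d18:-→d19:-→d20:-→d21:-→d22:-→d23:-→d24:H0 -> H0

== LOOKUPS ==
["H5","H5","H5","no-route","H0","H0","H0","H0","H5","H5","H0","H0","H0","H0"]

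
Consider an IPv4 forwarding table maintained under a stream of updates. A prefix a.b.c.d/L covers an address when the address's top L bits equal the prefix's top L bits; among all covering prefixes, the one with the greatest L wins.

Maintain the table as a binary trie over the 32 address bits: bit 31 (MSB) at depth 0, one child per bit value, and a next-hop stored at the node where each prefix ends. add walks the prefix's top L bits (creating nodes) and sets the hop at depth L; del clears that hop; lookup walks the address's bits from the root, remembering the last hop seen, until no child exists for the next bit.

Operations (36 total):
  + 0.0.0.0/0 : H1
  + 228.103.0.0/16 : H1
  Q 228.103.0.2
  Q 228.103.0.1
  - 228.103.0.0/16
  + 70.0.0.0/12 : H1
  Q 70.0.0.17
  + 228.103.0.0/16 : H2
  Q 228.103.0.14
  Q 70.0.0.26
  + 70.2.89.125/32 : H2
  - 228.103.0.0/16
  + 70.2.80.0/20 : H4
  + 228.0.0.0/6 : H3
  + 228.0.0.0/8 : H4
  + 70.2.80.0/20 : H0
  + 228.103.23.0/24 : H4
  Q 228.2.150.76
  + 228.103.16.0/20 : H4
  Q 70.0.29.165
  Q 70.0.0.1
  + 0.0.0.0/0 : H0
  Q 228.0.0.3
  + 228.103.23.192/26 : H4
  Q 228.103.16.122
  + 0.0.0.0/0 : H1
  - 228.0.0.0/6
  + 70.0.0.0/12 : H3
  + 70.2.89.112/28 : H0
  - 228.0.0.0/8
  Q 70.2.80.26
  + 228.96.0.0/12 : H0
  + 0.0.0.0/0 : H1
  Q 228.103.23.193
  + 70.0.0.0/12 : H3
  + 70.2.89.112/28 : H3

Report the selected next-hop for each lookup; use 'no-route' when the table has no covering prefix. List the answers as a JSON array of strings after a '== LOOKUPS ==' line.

Trace:
  add 0.0.0.0/0 -> H1 at depth 0
  add 228.103.0.0/16 -> H1 at depth 16
  Q 228.103.0.2: descend 1110010001100111 ; hops seen [H1,H1] ; pick H1
  Q 228.103.0.1: descend 1110010001100111 ; hops seen [H1,H1] ; pick H1
  - 228.103.0.0/16 clear@16
  add 70.0.0.0/12 -> H1 at depth 12
  Q 70.0.0.17: descend 010001100000 ; hops seen [H1,H1] ; pick H1
  add 228.103.0.0/16 -> H2 at depth 16
  Q 228.103.0.14: descend 1110010001100111 ; hops seen [H1,H2] ; pick H2
  Q 70.0.0.26: descend 010001100000 ; hops seen [H1,H1] ; pick H1
  add 70.2.89.125/32 -> H2 at depth 32
  - 228.103.0.0/16 clear@16
  add 70.2.80.0/20 -> H4 at depth 20
  add 228.0.0.0/6 -> H3 at depth 6
  add 228.0.0.0/8 -> H4 at depth 8
  add 70.2.80.0/20 -> H0 at depth 20
  add 228.103.23.0/24 -> H4 at depth 24
  Q 228.2.150.76: descend 111001000 ; hops seen [H1,H3,H4] ; pick H4
  add 228.103.16.0/20 -> H4 at depth 20
  Q 70.0.29.165: descend 01000110000000 ; hops seen [H1,H1] ; pick H1
  Q 70.0.0.1: descend 01000110000000 ; hops seen [H1,H1] ; pick H1
  add 0.0.0.0/0 -> H0 at depth 0
  Q 228.0.0.3: descend 111001000 ; hops seen [H0,H3,H4] ; pick H4
  add 228.103.23.192/26 -> H4 at depth 26
  Q 228.103.16.122: descend 111001000110011100010 ; hops seen [H0,H3,H4,H4] ; pick H4
  add 0.0.0.0/0 -> H1 at depth 0
  - 228.0.0.0/6 clear@6
  add 70.0.0.0/12 -> H3 at depth 12
  add 70.2.89.112/28 -> H0 at depth 28
  - 228.0.0.0/8 clear@8
  Q 70.2.80.26: descend 01000110000000100101 ; hops seen [H1,H3,H0] ; pick H0
  add 228.96.0.0/12 -> H0 at depth 12
  add 0.0.0.0/0 -> H1 at depth 0
  Q 228.103.23.193: descend 11100100011001110001011111 ; hops seen [H1,H0,H4,H4,H4] ; pick H4
  add 70.0.0.0/12 -> H3 at depth 12
  add 70.2.89.112/28 -> H3 at depth 28

== LOOKUPS ==
["H1","H1","H1","H2","H1","H4","H1","H1","H4","H4","H0","H4"]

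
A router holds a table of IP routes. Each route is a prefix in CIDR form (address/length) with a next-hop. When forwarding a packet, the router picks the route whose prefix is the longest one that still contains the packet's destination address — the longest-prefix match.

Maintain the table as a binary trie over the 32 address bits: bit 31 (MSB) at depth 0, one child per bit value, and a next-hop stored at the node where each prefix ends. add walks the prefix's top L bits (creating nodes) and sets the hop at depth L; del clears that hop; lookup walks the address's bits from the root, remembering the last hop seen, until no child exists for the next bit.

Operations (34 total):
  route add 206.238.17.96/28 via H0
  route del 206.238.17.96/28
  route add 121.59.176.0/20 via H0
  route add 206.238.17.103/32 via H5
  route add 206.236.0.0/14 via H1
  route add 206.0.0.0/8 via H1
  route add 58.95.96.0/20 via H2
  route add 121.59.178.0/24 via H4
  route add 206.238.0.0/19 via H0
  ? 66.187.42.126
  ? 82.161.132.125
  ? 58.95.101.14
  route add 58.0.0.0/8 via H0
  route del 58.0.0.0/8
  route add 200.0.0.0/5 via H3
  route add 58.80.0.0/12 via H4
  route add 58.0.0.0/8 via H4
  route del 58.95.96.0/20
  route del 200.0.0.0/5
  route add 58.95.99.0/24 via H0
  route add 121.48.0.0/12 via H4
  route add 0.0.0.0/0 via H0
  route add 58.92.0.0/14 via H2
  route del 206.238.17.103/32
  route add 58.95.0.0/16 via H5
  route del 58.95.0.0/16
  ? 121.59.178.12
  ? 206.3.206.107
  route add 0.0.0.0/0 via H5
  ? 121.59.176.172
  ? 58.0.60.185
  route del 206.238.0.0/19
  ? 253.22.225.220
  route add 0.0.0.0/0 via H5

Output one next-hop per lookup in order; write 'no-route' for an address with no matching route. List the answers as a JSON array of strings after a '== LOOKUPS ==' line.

Trace:
  add 206.238.17.96/28 -> H0 at depth 28
  - 206.238.17.96/28 clear@28
  add 121.59.176.0/20 -> H0 at depth 20
  add 206.238.17.103/32 -> H5 at depth 32
  add 206.236.0.0/14 -> H1 at depth 14
  add 206.0.0.0/8 -> H1 at depth 8
  add 58.95.96.0/20 -> H2 at depth 20
  add 121.59.178.0/24 -> H4 at depth 24
  add 206.238.0.0/19 -> H0 at depth 19
  lookup 66.187.42.126: bits 01 walk d0:-→d1:-→d2:- -> no-route
  lookup 82.161.132.125: bits 01 walk d0:-→d1:-→d2:- -> no-route
  lookup 58.95.101.14: bits 00111010010111110110 walk d0:-→d1:-→d2:-→d3:-→d4:-→d5:-→d6:-→d7:-→d8:-→d9:-→d10:-→d11:-→d12:-→d13:-→d14:-→d15:-→d16:-→d17:-→d18:-→d19:-→d20:H2 -> H2
  add 58.0.0.0/8 -> H0 at depth 8
  - 58.0.0.0/8 clear@8
  add 200.0.0.0/5 -> H3 at depth 5
  add 58.80.0.0/12 -> H4 at depth 12
  add 58.0.0.0/8 -> H4 at depth 8
  - 58.95.96.0/20 clear@20
  - 200.0.0.0/5 clear@5
  add 58.95.99.0/24 -> H0 at depth 24
  add 121.48.0.0/12 -> H4 at depth 12
  add 0.0.0.0/0 -> H0 at depth 0
  add 58.92.0.0/14 -> H2 at depth 14
  - 206.238.17.103/32 clear@32
  add 58.95.0.0/16 -> H5 at depth 16
  - 58.95.0.0/16 clear@16
  lookup 121.59.178.12: bits 011110010011101110110010 walk d0:H0→d1:-→d2:-→d3:-→d4:-→d5:-→d6:-→d7:-→d8:-→d9:-→d10:-→d11:-→d12:H4→d13:-→d14:-→d15:-→d16:-→d17:-→d18:-→d19:-→d20:H0→d21:-→d22:-→d23:-→d24:H4 -> H4
  lookup 206.3.206.107: bits 11001110 walk d0:H0→d1:-→d2:-→d3:-→d4:-→d5:-→d6:-→d7:-→d8:H1 -> H1
  add 0.0.0.0/0 -> H5 at depth 0
  lookup 121.59.176.172: bits 0111100100111011101100 walk d0:H5→d1:-→d2:-→d3:-→d4:-→d5:-→d6:-→d7:-→d8:-→d9:-→d10:-→d11:-→d12:H4→d13:-→d14:-→d15:-→d16:-→d17:-→d18:-→d19:-→d20:H0→d21:-→d22:- -> H0
  lookup 58.0.60.185: bits 001110100 walk d0:H5→d1:-→d2:-→d3:-→d4:-→d5:-→d6:-→d7:-→d8:H4→d9:- -> H4
  - 206.238.0.0/19 clear@19
  lookup 253.22.225.220: bits 11 walk d0:H5→d1:-→d2:- -> H5
  add 0.0.0.0/0 -> H5 at depth 0

== LOOKUPS ==
["no-route","no-route","H2","H4","H1","H0","H4","H5"]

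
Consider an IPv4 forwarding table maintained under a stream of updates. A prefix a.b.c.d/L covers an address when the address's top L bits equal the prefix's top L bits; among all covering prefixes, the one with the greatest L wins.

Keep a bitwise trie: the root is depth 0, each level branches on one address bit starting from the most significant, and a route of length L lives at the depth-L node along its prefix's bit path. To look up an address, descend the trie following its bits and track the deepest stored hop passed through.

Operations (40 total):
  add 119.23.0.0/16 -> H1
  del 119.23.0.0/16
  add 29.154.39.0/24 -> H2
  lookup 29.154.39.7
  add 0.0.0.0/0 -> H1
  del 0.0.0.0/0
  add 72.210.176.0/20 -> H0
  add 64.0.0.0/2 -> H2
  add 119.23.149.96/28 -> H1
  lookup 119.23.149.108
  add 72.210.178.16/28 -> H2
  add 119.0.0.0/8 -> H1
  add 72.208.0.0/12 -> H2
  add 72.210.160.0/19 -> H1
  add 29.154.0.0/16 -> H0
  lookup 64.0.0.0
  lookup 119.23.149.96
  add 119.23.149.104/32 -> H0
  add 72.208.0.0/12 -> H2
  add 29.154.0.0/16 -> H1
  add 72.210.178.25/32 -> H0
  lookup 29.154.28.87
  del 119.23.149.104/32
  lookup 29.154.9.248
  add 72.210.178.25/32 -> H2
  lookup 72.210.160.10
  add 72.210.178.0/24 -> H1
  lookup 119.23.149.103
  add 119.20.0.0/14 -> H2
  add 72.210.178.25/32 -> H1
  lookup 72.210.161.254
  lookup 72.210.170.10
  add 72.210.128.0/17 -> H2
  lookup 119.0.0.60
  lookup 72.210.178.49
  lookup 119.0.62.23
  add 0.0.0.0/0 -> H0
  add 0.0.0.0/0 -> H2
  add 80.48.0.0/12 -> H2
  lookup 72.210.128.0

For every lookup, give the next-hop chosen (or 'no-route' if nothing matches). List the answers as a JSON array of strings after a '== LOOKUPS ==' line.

Apply in order:
  + 119.23.0.0/16 (H1) depth=16
  - 119.23.0.0/16 clear@16
  + 29.154.39.0/24 (H2) depth=24
  Q 29.154.39.7: descend 000111011001101000100111 ; hops seen [H2] ; pick H2
  + 0.0.0.0/0 (H1) depth=0
  - 0.0.0.0/0 clear@0
  + 72.210.176.0/20 (H0) depth=20
  + 64.0.0.0/2 (H2) depth=2
  + 119.23.149.96/28 (H1) depth=28
  Q 119.23.149.108: descend 0111011100010111100101010110 ; hops seen [H2,H1] ; pick H1
  + 72.210.178.16/28 (H2) depth=28
  + 119.0.0.0/8 (H1) depth=8
  + 72.208.0.0/12 (H2) depth=12
  + 72.210.160.0/19 (H1) depth=19
  + 29.154.0.0/16 (H0) depth=16
  Q 64.0.0.0: descend 0100 ; hops seen [H2] ; pick H2
  Q 119.23.149.96: descend 0111011100010111100101010110 ; hops seen [H2,H1,H1] ; pick H1
  + 119.23.149.104/32 (H0) depth=32
  + 72.208.0.0/12 (H2) depth=12
  + 29.154.0.0/16 (H1) depth=16
  + 72.210.178.25/32 (H0) depth=32
  Q 29.154.28.87: descend 000111011001101000 ; hops seen [H1] ; pick H1
  - 119.23.149.104/32 clear@32
  Q 29.154.9.248: descend 000111011001101000 ; hops seen [H1] ; pick H1
  + 72.210.178.25/32 (H2) depth=32
  Q 72.210.160.10: descend 0100100011010010101 ; hops seen [H2,H2,H1] ; pick H1
  + 72.210.178.0/24 (H1) depth=24
  Q 119.23.149.103: descend 0111011100010111100101010110 ; hops seen [H2,H1,H1] ; pick H1
  + 119.20.0.0/14 (H2) depth=14
  + 72.210.178.25/32 (H1) depth=32
  Q 72.210.161.254: descend 0100100011010010101 ; hops seen [H2,H2,H1] ; pick H1
  Q 72.210.170.10: descend 0100100011010010101 ; hops seen [H2,H2,H1] ; pick H1
  + 72.210.128.0/17 (H2) depth=17
  Q 119.0.0.60: descend 01110111000 ; hops seen [H2,H1] ; pick H1
  Q 72.210.178.49: descend 01001000110100101011001000 ; hops seen [H2,H2,H2,H1,H0,H1] ; pick H1
  Q 119.0.62.23: descend 01110111000 ; hops seen [H2,H1] ; pick H1
  + 0.0.0.0/0 (H0) depth=0
  + 0.0.0.0/0 (H2) depth=0
  + 80.48.0.0/12 (H2) depth=12
  Q 72.210.128.0: descend 010010001101001010 ; hops seen [H2,H2,H2,H2] ; pick H2

== LOOKUPS ==
["H2","H1","H2","H1","H1","H1","H1","H1","H1","H1","H1","H1","H1","H2"]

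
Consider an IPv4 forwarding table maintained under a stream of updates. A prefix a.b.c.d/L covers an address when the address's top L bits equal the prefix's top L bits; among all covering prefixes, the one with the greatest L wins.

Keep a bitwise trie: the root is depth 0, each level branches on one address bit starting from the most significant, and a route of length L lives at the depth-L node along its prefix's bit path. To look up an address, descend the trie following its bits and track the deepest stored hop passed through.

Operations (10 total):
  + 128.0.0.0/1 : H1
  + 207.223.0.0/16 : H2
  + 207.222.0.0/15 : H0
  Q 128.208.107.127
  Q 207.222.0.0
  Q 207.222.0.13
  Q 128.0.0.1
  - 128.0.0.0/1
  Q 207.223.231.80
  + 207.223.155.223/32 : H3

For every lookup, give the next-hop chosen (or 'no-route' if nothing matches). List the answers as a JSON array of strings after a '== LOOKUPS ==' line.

Apply in order:
  add 128.0.0.0/1 -> H1 at depth 1
  add 207.223.0.0/16 -> H2 at depth 16
  add 207.222.0.0/15 -> H0 at depth 15
  lookup 128.208.107.127: bits 1 walk d0:-→d1:H1 -> H1
  lookup 207.222.0.0: bits 110011111101111 walk d0:-→d1:H1→d2:-→d3:-→d4:-→d5:-→d6:-→d7:-→d8:-→d9:-→d10:-→d11:-→d12:-→d13:-→d14:-→d15:H0 -> H0
  lookup 207.222.0.13: bits 110011111101111 walk d0:-→d1:H1→d2:-→d3:-→d4:-→d5:-→d6:-→d7:-→d8:-→d9:-→d10:-→d11:-→d12:-→d13:-→d14:-→d15:H0 -> H0
  lookup 128.0.0.1: bits 1 walk d0:-→d1:H1 -> H1
  del 128.0.0.0/1 (clear depth 1)
  lookup 207.223.231.80: bits 1100111111011111 walk d0:-→d1:-→d2:-→d3:-→d4:-→d5:-→d6:-→d7:-→d8:-→d9:-→d10:-→d11:-→d12:-→d13:-→d14:-→d15:H0→d16:H2 -> H2
  add 207.223.155.223/32 -> H3 at depth 32

== LOOKUPS ==
["H1","H0","H0","H1","H2"]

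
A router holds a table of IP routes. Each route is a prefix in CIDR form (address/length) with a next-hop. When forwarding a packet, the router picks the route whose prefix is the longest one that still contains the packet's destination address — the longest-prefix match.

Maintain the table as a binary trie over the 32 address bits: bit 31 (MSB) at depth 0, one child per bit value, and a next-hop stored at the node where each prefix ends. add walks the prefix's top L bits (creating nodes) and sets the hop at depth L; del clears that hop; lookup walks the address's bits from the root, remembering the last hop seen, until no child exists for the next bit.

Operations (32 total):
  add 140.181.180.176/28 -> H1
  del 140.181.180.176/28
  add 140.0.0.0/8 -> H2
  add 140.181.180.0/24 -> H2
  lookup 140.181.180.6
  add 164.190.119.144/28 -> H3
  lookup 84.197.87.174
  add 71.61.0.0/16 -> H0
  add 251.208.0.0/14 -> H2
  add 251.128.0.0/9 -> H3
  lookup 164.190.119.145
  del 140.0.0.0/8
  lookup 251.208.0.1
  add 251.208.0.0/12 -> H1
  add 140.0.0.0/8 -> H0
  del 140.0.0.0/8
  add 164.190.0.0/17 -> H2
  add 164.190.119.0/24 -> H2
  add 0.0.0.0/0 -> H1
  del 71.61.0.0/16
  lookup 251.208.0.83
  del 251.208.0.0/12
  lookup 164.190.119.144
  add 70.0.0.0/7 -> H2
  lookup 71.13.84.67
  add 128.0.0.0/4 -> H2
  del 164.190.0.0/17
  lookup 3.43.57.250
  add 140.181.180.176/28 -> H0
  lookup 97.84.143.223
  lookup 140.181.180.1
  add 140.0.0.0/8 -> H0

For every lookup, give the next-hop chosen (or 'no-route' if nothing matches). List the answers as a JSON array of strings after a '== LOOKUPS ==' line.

Trace:
  add 140.181.180.176/28 -> H1 at depth 28
  - 140.181.180.176/28 clear@28
  add 140.0.0.0/8 -> H2 at depth 8
  add 140.181.180.0/24 -> H2 at depth 24
  lookup 140.181.180.6: bits 100011001011010110110100 walk d0:-→d1:-→d2:-→d3:-→d4:-→d5:-→d6:-→d7:-→d8:H2→d9:-→d10:-→d11:-→d12:-→d13:-→d14:-→d15:-→d16:-→d17:-→d18:-→d19:-→d20:-→d21:-→d22:-→d23:-→d24:H2 -> H2
  add 164.190.119.144/28 -> H3 at depth 28
  lookup 84.197.87.174: bits ε walk d0:- -> no-route
  add 71.61.0.0/16 -> H0 at depth 16
  add 251.208.0.0/14 -> H2 at depth 14
  add 251.128.0.0/9 -> H3 at depth 9
  lookup 164.190.119.145: bits 1010010010111110011101111001 walk d0:-→d1:-→d2:-→d3:-→d4:-→d5:-→d6:-→d7:-→d8:-→d9:-→d10:-→d11:-→d12:-→d13:-→d14:-→d15:-→d16:-→d17:-→d18:-→d19:-→d20:-→d21:-→d22:-→d23:-→d24:-→d25:-→d26:-→d27:-→d28:H3 -> H3
  - 140.0.0.0/8 clear@8
  lookup 251.208.0.1: bits 11111011110100 walk d0:-→d1:-→d2:-→d3:-→d4:-→d5:-→d6:-→d7:-→d8:-→d9:H3→d10:-→d11:-→d12:-→d13:-→d14:H2 -> H2
  add 251.208.0.0/12 -> H1 at depth 12
  add 140.0.0.0/8 -> H0 at depth 8
  - 140.0.0.0/8 clear@8
  add 164.190.0.0/17 -> H2 at depth 17
  add 164.190.119.0/24 -> H2 at depth 24
  add 0.0.0.0/0 -> H1 at depth 0
  - 71.61.0.0/16 clear@16
  lookup 251.208.0.83: bits 11111011110100 walk d0:H1→d1:-→d2:-→d3:-→d4:-→d5:-→d6:-→d7:-→d8:-→d9:H3→d10:-→d11:-→d12:H1→d13:-→d14:H2 -> H2
  - 251.208.0.0/12 clear@12
  lookup 164.190.119.144: bits 1010010010111110011101111001 walk d0:H1→d1:-→d2:-→d3:-→d4:-→d5:-→d6:-→d7:-→d8:-→d9:-→d10:-→d11:-→d12:-→d13:-→d14:-→d15:-→d16:-→d17:H2→d18:-→d19:-→d20:-→d21:-→d22:-→d23:-→d24:H2→d25:-→d26:-→d27:-→d28:H3 -> H3
  add 70.0.0.0/7 -> H2 at depth 7
  lookup 71.13.84.67: bits 0100011100 walk d0:H1→d1:-→d2:-→d3:-→d4:-→d5:-→d6:-→d7:H2→d8:-→d9:-→d10:- -> H2
  add 128.0.0.0/4 -> H2 at depth 4
  - 164.190.0.0/17 clear@17
  lookup 3.43.57.250: bits 0 walk d0:H1→d1:- -> H1
  add 140.181.180.176/28 -> H0 at depth 28
  lookup 97.84.143.223: bits 01 walk d0:H1→d1:-→d2:- -> H1
  lookup 140.181.180.1: bits 100011001011010110110100 walk d0:H1→d1:-→d2:-→d3:-→d4:H2→d5:-→d6:-→d7:-→d8:-→d9:-→d10:-→d11:-→d12:-→d13:-→d14:-→d15:-→d16:-→d17:-→d18:-→d19:-→d20:-→d21:-→d22:-→d23:-→d24:H2 -> H2
  add 140.0.0.0/8 -> H0 at depth 8

== LOOKUPS ==
["H2","no-route","H3","H2","H2","H3","H2","H1","H1","H2"]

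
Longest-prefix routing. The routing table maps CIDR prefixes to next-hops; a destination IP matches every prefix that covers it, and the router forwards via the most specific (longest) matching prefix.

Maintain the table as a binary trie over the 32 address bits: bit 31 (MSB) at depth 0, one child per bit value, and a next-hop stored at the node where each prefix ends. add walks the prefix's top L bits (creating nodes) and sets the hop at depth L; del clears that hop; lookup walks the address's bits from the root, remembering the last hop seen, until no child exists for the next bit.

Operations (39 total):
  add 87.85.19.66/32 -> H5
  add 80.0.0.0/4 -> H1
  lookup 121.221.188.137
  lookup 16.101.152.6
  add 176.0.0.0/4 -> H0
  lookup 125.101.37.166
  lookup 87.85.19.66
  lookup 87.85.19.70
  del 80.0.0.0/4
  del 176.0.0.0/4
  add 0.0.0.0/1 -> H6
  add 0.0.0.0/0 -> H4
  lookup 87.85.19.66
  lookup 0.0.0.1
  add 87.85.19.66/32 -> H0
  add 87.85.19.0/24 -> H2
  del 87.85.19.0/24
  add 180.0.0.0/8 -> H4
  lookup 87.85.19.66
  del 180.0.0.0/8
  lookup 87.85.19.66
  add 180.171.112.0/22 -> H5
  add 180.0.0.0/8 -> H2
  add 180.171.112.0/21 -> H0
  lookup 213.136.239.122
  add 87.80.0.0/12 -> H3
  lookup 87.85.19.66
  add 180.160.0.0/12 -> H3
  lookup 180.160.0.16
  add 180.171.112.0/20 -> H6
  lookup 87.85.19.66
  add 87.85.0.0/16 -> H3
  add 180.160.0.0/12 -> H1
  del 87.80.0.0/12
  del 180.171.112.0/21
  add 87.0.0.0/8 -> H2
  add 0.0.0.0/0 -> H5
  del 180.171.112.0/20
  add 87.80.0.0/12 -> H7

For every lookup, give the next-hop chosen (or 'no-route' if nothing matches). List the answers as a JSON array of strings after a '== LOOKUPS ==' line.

Trace:
  + 87.85.19.66/32 (H5) depth=32
  + 80.0.0.0/4 (H1) depth=4
  lookup 121.221.188.137: bits 01 walk d0:-→d1:-→d2:- -> no-route
  lookup 16.101.152.6: bits 0 walk d0:-→d1:- -> no-route
  + 176.0.0.0/4 (H0) depth=4
  lookup 125.101.37.166: bits 01 walk d0:-→d1:-→d2:- -> no-route
  lookup 87.85.19.66: bits 01010111010101010001001101000010 walk d0:-→d1:-→d2:-→d3:-→d4:H1→d5:-→d6:-→d7:-→d8:-→d9:-→d10:-→d11:-→d12:-→d13:-→d14:-→d15:-→d16:-→d17:-→d18:-→d19:-→d20:-→d21:-→d22:-→d23:-→d24:-→d25:-→d26:-→d27:-→d28:-→d29:-→d30:-→d31:-→d32:H5 -> H5
  lookup 87.85.19.70: bits 01010111010101010001001101000 walk d0:-→d1:-→d2:-→d3:-→d4:H1→d5:-→d6:-→d7:-→d8:-→d9:-→d10:-→d11:-→d12:-→d13:-→d14:-→d15:-→d16:-→d17:-→d18:-→d19:-→d20:-→d21:-→d22:-→d23:-→d24:-→d25:-→d26:-→d27:-→d28:-→d29:- -> H1
  del 80.0.0.0/4 (clear depth 4)
  del 176.0.0.0/4 (clear depth 4)
  + 0.0.0.0/1 (H6) depth=1
  + 0.0.0.0/0 (H4) depth=0
  lookup 87.85.19.66: bits 01010111010101010001001101000010 walk d0:H4→d1:H6→d2:-→d3:-→d4:-→d5:-→d6:-→d7:-→d8:-→d9:-→d10:-→d11:-→d12:-→d13:-→d14:-→d15:-→d16:-→d17:-→d18:-→d19:-→d20:-→d21:-→d22:-→d23:-→d24:-→d25:-→d26:-→d27:-→d28:-→d29:-→d30:-→d31:-→d32:H5 -> H5
  lookup 0.0.0.1: bits 0 walk d0:H4→d1:H6 -> H6
  + 87.85.19.66/32 (H0) depth=32
  + 87.85.19.0/24 (H2) depth=24
  del 87.85.19.0/24 (clear depth 24)
  + 180.0.0.0/8 (H4) depth=8
  lookup 87.85.19.66: bits 01010111010101010001001101000010 walk d0:H4→d1:H6→d2:-→d3:-→d4:-→d5:-→d6:-→d7:-→d8:-→d9:-→d10:-→d11:-→d12:-→d13:-→d14:-→d15:-→d16:-→d17:-→d18:-→d19:-→d20:-→d21:-→d22:-→d23:-→d24:-→d25:-→d26:-→d27:-→d28:-→d29:-→d30:-→d31:-→d32:H0 -> H0
  del 180.0.0.0/8 (clear depth 8)
  lookup 87.85.19.66: bits 01010111010101010001001101000010 walk d0:H4→d1:H6→d2:-→d3:-→d4:-→d5:-→d6:-→d7:-→d8:-→d9:-→d10:-→d11:-→d12:-→d13:-→d14:-→d15:-→d16:-→d17:-→d18:-→d19:-→d20:-→d21:-→d22:-→d23:-→d24:-→d25:-→d26:-→d27:-→d28:-→d29:-→d30:-→d31:-→d32:H0 -> H0
  + 180.171.112.0/22 (H5) depth=22
  + 180.0.0.0/8 (H2) depth=8
  + 180.171.112.0/21 (H0) depth=21
  lookup 213.136.239.122: bits 1 walk d0:H4→d1:- -> H4
  + 87.80.0.0/12 (H3) depth=12
  lookup 87.85.19.66: bits 01010111010101010001001101000010 walk d0:H4→d1:H6→d2:-→d3:-→d4:-→d5:-→d6:-→d7:-→d8:-→d9:-→d10:-→d11:-→d12:H3→d13:-→d14:-→d15:-→d16:-→d17:-→d18:-→d19:-→d20:-→d21:-→d22:-→d23:-→d24:-→d25:-→d26:-→d27:-→d28:-→d29:-→d30:-→d31:-→d32:H0 -> H0
  + 180.160.0.0/12 (H3) depth=12
  lookup 180.160.0.16: bits 101101001010 walk d0:H4→d1:-→d2:-→d3:-→d4:-→d5:-→d6:-→d7:-→d8:H2→d9:-→d10:-→d11:-→d12:H3 -> H3
  + 180.171.112.0/20 (H6) depth=20
  lookup 87.85.19.66: bits 01010111010101010001001101000010 walk d0:H4→d1:H6→d2:-→d3:-→d4:-→d5:-→d6:-→d7:-→d8:-→d9:-→d10:-→d11:-→d12:H3→d13:-→d14:-→d15:-→d16:-→d17:-→d18:-→d19:-→d20:-→d21:-→d22:-→d23:-→d24:-→d25:-→d26:-→d27:-→d28:-→d29:-→d30:-→d31:-→d32:H0 -> H0
  + 87.85.0.0/16 (H3) depth=16
  + 180.160.0.0/12 (H1) depth=12
  del 87.80.0.0/12 (clear depth 12)
  del 180.171.112.0/21 (clear depth 21)
  + 87.0.0.0/8 (H2) depth=8
  + 0.0.0.0/0 (H5) depth=0
  del 180.171.112.0/20 (clear depth 20)
  + 87.80.0.0/12 (H7) depth=12

== LOOKUPS ==
["no-route","no-route","no-route","H5","H1","H5","H6","H0","H0","H4","H0","H3","H0"]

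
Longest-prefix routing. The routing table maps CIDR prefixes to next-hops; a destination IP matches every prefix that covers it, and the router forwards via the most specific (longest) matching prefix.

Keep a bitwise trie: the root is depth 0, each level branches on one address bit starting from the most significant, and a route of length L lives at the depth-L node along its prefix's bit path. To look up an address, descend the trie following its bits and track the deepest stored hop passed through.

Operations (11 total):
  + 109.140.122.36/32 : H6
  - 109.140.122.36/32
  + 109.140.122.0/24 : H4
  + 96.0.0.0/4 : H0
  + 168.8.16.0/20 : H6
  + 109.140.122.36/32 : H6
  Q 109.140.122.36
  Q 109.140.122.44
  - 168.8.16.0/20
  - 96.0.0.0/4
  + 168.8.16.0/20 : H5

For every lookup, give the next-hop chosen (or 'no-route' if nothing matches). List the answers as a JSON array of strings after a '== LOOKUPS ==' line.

Trace:
  + 109.140.122.36/32 (H6) depth=32
  del 109.140.122.36/32 (clear depth 32)
  + 109.140.122.0/24 (H4) depth=24
  + 96.0.0.0/4 (H0) depth=4
  + 168.8.16.0/20 (H6) depth=20
  + 109.140.122.36/32 (H6) depth=32
  lookup 109.140.122.36: bits 01101101100011000111101000100100 walk d0:-→d1:-→d2:-→d3:-→d4:H0→d5:-→d6:-→d7:-→d8:-→d9:-→d10:-→d11:-→d12:-→d13:-→d14:-→d15:-→d16:-→d17:-→d18:-→d19:-→d20:-→d21:-→d22:-→d23:-→d24:H4→d25:-→d26:-→d27:-→d28:-→d29:-→d30:-→d31:-→d32:H6 -> H6
  lookup 109.140.122.44: bits 0110110110001100011110100010 walk d0:-→d1:-→d2:-→d3:-→d4:H0→d5:-→d6:-→d7:-→d8:-→d9:-→d10:-→d11:-→d12:-→d13:-→d14:-→d15:-→d16:-→d17:-→d18:-→d19:-→d20:-→d21:-→d22:-→d23:-→d24:H4→d25:-→d26:-→d27:-→d28:- -> H4
  del 168.8.16.0/20 (clear depth 20)
  del 96.0.0.0/4 (clear depth 4)
  + 168.8.16.0/20 (H5) depth=20

== LOOKUPS ==
["H6","H4"]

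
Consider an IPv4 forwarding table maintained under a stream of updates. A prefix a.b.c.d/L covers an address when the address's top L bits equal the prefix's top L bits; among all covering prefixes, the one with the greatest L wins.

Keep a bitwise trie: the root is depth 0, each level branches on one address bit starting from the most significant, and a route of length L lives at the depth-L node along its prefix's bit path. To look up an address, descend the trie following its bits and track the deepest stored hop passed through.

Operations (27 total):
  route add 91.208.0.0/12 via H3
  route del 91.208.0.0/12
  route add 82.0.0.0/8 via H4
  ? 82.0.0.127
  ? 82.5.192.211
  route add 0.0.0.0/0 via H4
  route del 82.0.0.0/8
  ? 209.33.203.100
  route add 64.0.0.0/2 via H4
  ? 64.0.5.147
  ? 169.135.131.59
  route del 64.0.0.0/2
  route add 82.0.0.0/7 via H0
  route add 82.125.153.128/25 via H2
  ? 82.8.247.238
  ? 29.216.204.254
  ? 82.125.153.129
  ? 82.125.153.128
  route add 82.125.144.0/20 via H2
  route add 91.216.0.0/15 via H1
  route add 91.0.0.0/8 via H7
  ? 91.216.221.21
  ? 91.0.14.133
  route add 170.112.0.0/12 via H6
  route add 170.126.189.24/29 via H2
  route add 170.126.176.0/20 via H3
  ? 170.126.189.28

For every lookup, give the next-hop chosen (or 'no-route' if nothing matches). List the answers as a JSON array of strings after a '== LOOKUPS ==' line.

Process each operation:
  + 91.208.0.0/12 (H3) depth=12
  - 91.208.0.0/12 clear@12
  + 82.0.0.0/8 (H4) depth=8
  lookup 82.0.0.127: bits 01010010 walk d0:-→d1:-→d2:-→d3:-→d4:-→d5:-→d6:-→d7:-→d8:H4 -> H4
  lookup 82.5.192.211: bits 01010010 walk d0:-→d1:-→d2:-→d3:-→d4:-→d5:-→d6:-→d7:-→d8:H4 -> H4
  + 0.0.0.0/0 (H4) depth=0
  - 82.0.0.0/8 clear@8
  lookup 209.33.203.100: bits ε walk d0:H4 -> H4
  + 64.0.0.0/2 (H4) depth=2
  lookup 64.0.5.147: bits 010 walk d0:H4→d1:-→d2:H4→d3:- -> H4
  lookup 169.135.131.59: bits ε walk d0:H4 -> H4
  - 64.0.0.0/2 clear@2
  + 82.0.0.0/7 (H0) depth=7
  + 82.125.153.128/25 (H2) depth=25
  lookup 82.8.247.238: bits 010100100 walk d0:H4→d1:-→d2:-→d3:-→d4:-→d5:-→d6:-→d7:H0→d8:-→d9:- -> H0
  lookup 29.216.204.254: bits 0 walk d0:H4→d1:- -> H4
  lookup 82.125.153.129: bits 0101001001111101100110011 walk d0:H4→d1:-→d2:-→d3:-→d4:-→d5:-→d6:-→d7:H0→d8:-→d9:-→d10:-→d11:-→d12:-→d13:-→d14:-→d15:-→d16:-→d17:-→d18:-→d19:-→d20:-→d21:-→d22:-→d23:-→d24:-→d25:H2 -> H2
  lookup 82.125.153.128: bits 0101001001111101100110011 walk d0:H4→d1:-→d2:-→d3:-→d4:-→d5:-→d6:-→d7:H0→d8:-→d9:-→d10:-→d11:-→d12:-→d13:-→d14:-→d15:-→d16:-→d17:-→d18:-→d19:-→d20:-→d21:-→d22:-→d23:-→d24:-→d25:H2 -> H2
  + 82.125.144.0/20 (H2) depth=20
  + 91.216.0.0/15 (H1) depth=15
  + 91.0.0.0/8 (H7) depth=8
  lookup 91.216.221.21: bits 010110111101100 walk d0:H4→d1:-→d2:-→d3:-→d4:-→d5:-→d6:-→d7:-→d8:H7→d9:-→d10:-→d11:-→d12:-→d13:-→d14:-→d15:H1 -> H1
  lookup 91.0.14.133: bits 01011011 walk d0:H4→d1:-→d2:-→d3:-→d4:-→d5:-→d6:-→d7:-→d8:H7 -> H7
  + 170.112.0.0/12 (H6) depth=12
  + 170.126.189.24/29 (H2) depth=29
  + 170.126.176.0/20 (H3) depth=20
  lookup 170.126.189.28: bits 10101010011111101011110100011 walk d0:H4→d1:-→d2:-→d3:-→d4:-→d5:-→d6:-→d7:-→d8:-→d9:-→d10:-→d11:-→d12:H6→d13:-→d14:-→d15:-→d16:-→d17:-→d18:-→d19:-→d20:H3→d21:-→d22:-→d23:-→d24:-→d25:-→d26:-→d27:-→d28:-→d29:H2 -> H2

== LOOKUPS ==
["H4","H4","H4","H4","H4","H0","H4","H2","H2","H1","H7","H2"]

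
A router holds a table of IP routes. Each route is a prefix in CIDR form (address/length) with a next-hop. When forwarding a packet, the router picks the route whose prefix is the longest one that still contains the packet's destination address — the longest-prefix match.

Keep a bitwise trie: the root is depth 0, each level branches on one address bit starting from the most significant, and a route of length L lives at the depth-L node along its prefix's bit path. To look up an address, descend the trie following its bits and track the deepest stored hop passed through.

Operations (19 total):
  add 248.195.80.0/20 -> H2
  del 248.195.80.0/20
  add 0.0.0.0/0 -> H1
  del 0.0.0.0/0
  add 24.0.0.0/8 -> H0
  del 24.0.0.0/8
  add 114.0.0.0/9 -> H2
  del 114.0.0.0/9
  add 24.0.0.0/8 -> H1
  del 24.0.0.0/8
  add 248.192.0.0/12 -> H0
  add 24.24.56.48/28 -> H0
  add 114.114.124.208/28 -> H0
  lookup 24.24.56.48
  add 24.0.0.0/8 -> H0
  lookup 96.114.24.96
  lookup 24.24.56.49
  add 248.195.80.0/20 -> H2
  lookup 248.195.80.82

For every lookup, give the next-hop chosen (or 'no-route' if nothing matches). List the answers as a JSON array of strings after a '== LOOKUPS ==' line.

Apply in order:
  + 248.195.80.0/20 (H2) depth=20
  del 248.195.80.0/20 (clear depth 20)
  + 0.0.0.0/0 (H1) depth=0
  del 0.0.0.0/0 (clear depth 0)
  + 24.0.0.0/8 (H0) depth=8
  del 24.0.0.0/8 (clear depth 8)
  + 114.0.0.0/9 (H2) depth=9
  del 114.0.0.0/9 (clear depth 9)
  + 24.0.0.0/8 (H1) depth=8
  del 24.0.0.0/8 (clear depth 8)
  + 248.192.0.0/12 (H0) depth=12
  + 24.24.56.48/28 (H0) depth=28
  + 114.114.124.208/28 (H0) depth=28
  lookup 24.24.56.48: bits 0001100000011000001110000011 walk d0:-→d1:-→d2:-→d3:-→d4:-→d5:-→d6:-→d7:-→d8:-→d9:-→d10:-→d11:-→d12:-→d13:-→d14:-→d15:-→d16:-→d17:-→d18:-→d19:-→d20:-→d21:-→d22:-→d23:-→d24:-→d25:-→d26:-→d27:-→d28:H0 -> H0
  + 24.0.0.0/8 (H0) depth=8
  lookup 96.114.24.96: bits 011 walk d0:-→d1:-→d2:-→d3:- -> no-route
  lookup 24.24.56.49: bits 0001100000011000001110000011 walk d0:-→d1:-→d2:-→d3:-→d4:-→d5:-→d6:-→d7:-→d8:H0→d9:-→d10:-→d11:-→d12:-→d13:-→d14:-→d15:-→d16:-→d17:-→d18:-→d19:-→d20:-→d21:-→d22:-→d23:-→d24:-→d25:-→d26:-→d27:-→d28:H0 -> H0
  + 248.195.80.0/20 (H2) depth=20
  lookup 248.195.80.82: bits 11111000110000110101 walk d0:-→d1:-→d2:-→d3:-→d4:-→d5:-→d6:-→d7:-→d8:-→d9:-→d10:-→d11:-→d12:H0→d13:-→d14:-→d15:-→d16:-→d17:-→d18:-→d19:-→d20:H2 -> H2

== LOOKUPS ==
["H0","no-route","H0","H2"]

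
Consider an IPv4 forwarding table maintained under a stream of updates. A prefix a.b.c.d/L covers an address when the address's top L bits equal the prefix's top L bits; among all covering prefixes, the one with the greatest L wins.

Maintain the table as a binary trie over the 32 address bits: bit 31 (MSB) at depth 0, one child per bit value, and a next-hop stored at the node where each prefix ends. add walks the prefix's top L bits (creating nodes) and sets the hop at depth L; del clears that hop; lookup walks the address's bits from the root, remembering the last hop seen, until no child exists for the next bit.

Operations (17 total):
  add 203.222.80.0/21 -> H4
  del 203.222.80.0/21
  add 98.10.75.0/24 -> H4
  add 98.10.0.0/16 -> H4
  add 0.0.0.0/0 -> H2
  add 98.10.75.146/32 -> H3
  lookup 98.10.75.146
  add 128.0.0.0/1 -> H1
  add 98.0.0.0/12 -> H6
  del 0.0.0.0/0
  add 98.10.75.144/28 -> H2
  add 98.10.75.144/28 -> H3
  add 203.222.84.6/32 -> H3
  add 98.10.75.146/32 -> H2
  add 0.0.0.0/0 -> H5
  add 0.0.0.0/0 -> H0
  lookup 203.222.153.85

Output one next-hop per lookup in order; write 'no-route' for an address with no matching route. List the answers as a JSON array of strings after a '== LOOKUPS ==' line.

Apply in order:
  add 203.222.80.0/21 -> H4 at depth 21
  del 203.222.80.0/21 (clear depth 21)
  add 98.10.75.0/24 -> H4 at depth 24
  add 98.10.0.0/16 -> H4 at depth 16
  add 0.0.0.0/0 -> H2 at depth 0
  add 98.10.75.146/32 -> H3 at depth 32
  lookup 98.10.75.146: bits 01100010000010100100101110010010 walk d0:H2→d1:-→d2:-→d3:-→d4:-→d5:-→d6:-→d7:-→d8:-→d9:-→d10:-→d11:-→d12:-→d13:-→d14:-→d15:-→d16:H4→d17:-→d18:-→d19:-→d20:-→d21:-→d22:-→d23:-→d24:H4→d25:-→d26:-→d27:-→d28:-→d29:-→d30:-→d31:-→d32:H3 -> H3
  add 128.0.0.0/1 -> H1 at depth 1
  add 98.0.0.0/12 -> H6 at depth 12
  del 0.0.0.0/0 (clear depth 0)
  add 98.10.75.144/28 -> H2 at depth 28
  add 98.10.75.144/28 -> H3 at depth 28
  add 203.222.84.6/32 -> H3 at depth 32
  add 98.10.75.146/32 -> H2 at depth 32
  add 0.0.0.0/0 -> H5 at depth 0
  add 0.0.0.0/0 -> H0 at depth 0
  lookup 203.222.153.85: bits 1100101111011110 walk d0:H0→d1:H1→d2:-→d3:-→d4:-→d5:-→d6:-→d7:-→d8:-→d9:-→d10:-→d11:-→d12:-→d13:-→d14:-→d15:-→d16:- -> H1

== LOOKUPS ==
["H3","H1"]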